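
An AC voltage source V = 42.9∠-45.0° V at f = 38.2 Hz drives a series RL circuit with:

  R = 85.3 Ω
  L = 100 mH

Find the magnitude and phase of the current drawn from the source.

Step 1 — Angular frequency: ω = 2π·f = 2π·38.2 = 240 rad/s.
Step 2 — Component impedances:
  R: Z = R = 85.3 Ω
  L: Z = jωL = j·240·0.1 = 0 + j24 Ω
Step 3 — Series combination: Z_total = R + L = 85.3 + j24 Ω = 88.61∠15.7° Ω.
Step 4 — Source phasor: V = 42.9∠-45.0° V = 30.33 - j30.33 V.
Step 5 — Ohm's law: I = V / Z_total = (30.33 - j30.33) / (85.3 + j24) = 0.2368 - j0.4223 A.
Step 6 — Convert to polar: |I| = 0.4841 A, ∠I = -60.7°.

I = 0.4841∠-60.7° A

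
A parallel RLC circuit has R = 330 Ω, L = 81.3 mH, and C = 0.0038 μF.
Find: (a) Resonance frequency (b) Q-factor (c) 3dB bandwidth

Step 1 — Resonance: ω₀ = 1/√(LC) = 1/√(0.0813·3.8e-09) = 5.689e+04 rad/s.
Step 2 — f₀ = ω₀/(2π) = 9055 Hz.
Step 3 — Parallel Q: Q = R/(ω₀L) = 330/(5.689e+04·0.0813) = 0.07134.
Step 4 — Bandwidth: Δω = ω₀/Q = 7.974e+05 rad/s; BW = Δω/(2π) = 1.269e+05 Hz.

(a) f₀ = 9055 Hz  (b) Q = 0.07134  (c) BW = 1.269e+05 Hz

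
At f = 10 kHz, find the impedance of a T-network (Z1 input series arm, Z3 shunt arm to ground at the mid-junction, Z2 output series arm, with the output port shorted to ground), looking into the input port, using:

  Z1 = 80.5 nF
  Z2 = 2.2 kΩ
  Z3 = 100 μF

Step 1 — Angular frequency: ω = 2π·f = 2π·1e+04 = 6.283e+04 rad/s.
Step 2 — Component impedances:
  Z1: Z = 1/(jωC) = -j/(ω·C) = 0 - j197.7 Ω
  Z2: Z = R = 2200 Ω
  Z3: Z = 1/(jωC) = -j/(ω·C) = 0 - j0.1592 Ω
Step 3 — With the output port shorted to ground, the output series arm Z2 runs from the junction to ground; the shunt arm Z3 also runs from the junction to ground. They appear in parallel: Z3 || Z2 = 1.151e-05 - j0.1592 Ω.
Step 4 — Series with input arm Z1: Z_in = Z1 + (Z3 || Z2) = 1.151e-05 - j197.9 Ω = 197.9∠-90.0° Ω.

Z = 1.151e-05 - j197.9 Ω = 197.9∠-90.0° Ω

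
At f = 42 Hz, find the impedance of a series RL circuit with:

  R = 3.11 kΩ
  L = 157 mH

Step 1 — Angular frequency: ω = 2π·f = 2π·42 = 263.9 rad/s.
Step 2 — Component impedances:
  R: Z = R = 3110 Ω
  L: Z = jωL = j·263.9·0.157 = 0 + j41.43 Ω
Step 3 — Series combination: Z_total = R + L = 3110 + j41.43 Ω = 3110∠0.8° Ω.

Z = 3110 + j41.43 Ω = 3110∠0.8° Ω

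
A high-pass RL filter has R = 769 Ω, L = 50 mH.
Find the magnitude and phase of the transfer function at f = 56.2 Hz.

Step 1 — Angular frequency: ω = 2π·56.2 = 353.1 rad/s.
Step 2 — Transfer function: H(jω) = jωL/(R + jωL).
Step 3 — Numerator jωL = j·17.66; denominator R + jωL = 769 + j17.66.
Step 4 — H = 0.0005269 + j0.02295.
Step 5 — Magnitude: |H| = 0.02295 (-32.8 dB); phase: φ = 88.7°.

|H| = 0.02295 (-32.8 dB), φ = 88.7°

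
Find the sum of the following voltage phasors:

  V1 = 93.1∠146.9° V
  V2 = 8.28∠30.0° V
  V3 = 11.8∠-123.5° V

Step 1 — Convert each phasor to rectangular form:
  V1 = 93.1·(cos(146.9°) + j·sin(146.9°)) = -77.99 + j50.84 V
  V2 = 8.28·(cos(30.0°) + j·sin(30.0°)) = 7.171 + j4.14 V
  V3 = 11.8·(cos(-123.5°) + j·sin(-123.5°)) = -6.513 - j9.84 V
Step 2 — Sum components: V_total = -77.33 + j45.14 V.
Step 3 — Convert to polar: |V_total| = 89.55 V, ∠V_total = 149.7°.

V_total = 89.55∠149.7° V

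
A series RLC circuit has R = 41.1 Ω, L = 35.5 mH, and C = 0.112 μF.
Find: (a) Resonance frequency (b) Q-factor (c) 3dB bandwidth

Step 1 — Resonance: ω₀ = 1/√(LC) = 1/√(0.0355·1.12e-07) = 1.586e+04 rad/s.
Step 2 — f₀ = ω₀/(2π) = 2524 Hz.
Step 3 — Series Q: Q = ω₀L/R = 1.586e+04·0.0355/41.1 = 13.7.
Step 4 — Bandwidth: Δω = ω₀/Q = 1158 rad/s; BW = Δω/(2π) = 184.3 Hz.

(a) f₀ = 2524 Hz  (b) Q = 13.7  (c) BW = 184.3 Hz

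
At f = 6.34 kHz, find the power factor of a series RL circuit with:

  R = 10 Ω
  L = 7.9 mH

Step 1 — Angular frequency: ω = 2π·f = 2π·6340 = 3.984e+04 rad/s.
Step 2 — Component impedances:
  R: Z = R = 10 Ω
  L: Z = jωL = j·3.984e+04·0.0079 = 0 + j314.7 Ω
Step 3 — Series combination: Z_total = R + L = 10 + j314.7 Ω = 314.9∠88.2° Ω.
Step 4 — Power factor: PF = cos(φ) = Re(Z)/|Z| = 10/314.9 = 0.03176.
Step 5 — Type: Im(Z) = 314.7 ⇒ lagging (phase φ = 88.2°).

PF = 0.03176 (lagging, φ = 88.2°)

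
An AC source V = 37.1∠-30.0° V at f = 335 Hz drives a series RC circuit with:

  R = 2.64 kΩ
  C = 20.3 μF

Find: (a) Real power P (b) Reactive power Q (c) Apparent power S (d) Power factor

Step 1 — Angular frequency: ω = 2π·f = 2π·335 = 2105 rad/s.
Step 2 — Component impedances:
  R: Z = R = 2640 Ω
  C: Z = 1/(jωC) = -j/(ω·C) = 0 - j23.4 Ω
Step 3 — Series combination: Z_total = R + C = 2640 - j23.4 Ω = 2640∠-0.5° Ω.
Step 4 — Source phasor: V = 37.1∠-30.0° V = 32.13 - j18.55 V.
Step 5 — Current: I = V / Z = 0.01223 - j0.006918 A = 0.01405∠-29.5° A.
Step 6 — Complex power: S = V·I* = 0.5213 - j0.004622 VA.
Step 7 — Real power: P = Re(S) = 0.5213 W.
Step 8 — Reactive power: Q = Im(S) = -0.004622 VAR.
Step 9 — Apparent power: |S| = 0.5213 VA.
Step 10 — Power factor: PF = P/|S| = 1 (leading).

(a) P = 0.5213 W  (b) Q = -0.004622 VAR  (c) S = 0.5213 VA  (d) PF = 1 (leading)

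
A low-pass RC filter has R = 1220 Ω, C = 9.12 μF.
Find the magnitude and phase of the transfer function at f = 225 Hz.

Step 1 — Angular frequency: ω = 2π·225 = 1414 rad/s.
Step 2 — Transfer function: H(jω) = 1/(1 + jωRC).
Step 3 — Denominator: 1 + jωRC = 1 + j·1414·1220·9.12e-06 = 1 + j15.73.
Step 4 — H = 0.004025 - j0.06332.
Step 5 — Magnitude: |H| = 0.06345 (-24.0 dB); phase: φ = -86.4°.

|H| = 0.06345 (-24.0 dB), φ = -86.4°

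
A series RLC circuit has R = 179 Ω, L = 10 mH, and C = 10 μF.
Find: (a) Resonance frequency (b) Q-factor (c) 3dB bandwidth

Step 1 — Resonance condition Im(Z)=0 gives ω₀ = 1/√(LC).
Step 2 — ω₀ = 1/√(0.01·1e-05) = 3162 rad/s.
Step 3 — f₀ = ω₀/(2π) = 503.3 Hz.
Step 4 — Series Q: Q = ω₀L/R = 3162·0.01/179 = 0.1767.
Step 5 — 3dB bandwidth: Δω = ω₀/Q = 1.79e+04 rad/s; BW = Δω/(2π) = 2849 Hz.

(a) f₀ = 503.3 Hz  (b) Q = 0.1767  (c) BW = 2849 Hz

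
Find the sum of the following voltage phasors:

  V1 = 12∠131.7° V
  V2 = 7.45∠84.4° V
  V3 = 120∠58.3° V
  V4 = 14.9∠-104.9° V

Step 1 — Convert each phasor to rectangular form:
  V1 = 12·(cos(131.7°) + j·sin(131.7°)) = -7.983 + j8.96 V
  V2 = 7.45·(cos(84.4°) + j·sin(84.4°)) = 0.727 + j7.414 V
  V3 = 120·(cos(58.3°) + j·sin(58.3°)) = 63.06 + j102.1 V
  V4 = 14.9·(cos(-104.9°) + j·sin(-104.9°)) = -3.831 - j14.4 V
Step 2 — Sum components: V_total = 51.97 + j104.1 V.
Step 3 — Convert to polar: |V_total| = 116.3 V, ∠V_total = 63.5°.

V_total = 116.3∠63.5° V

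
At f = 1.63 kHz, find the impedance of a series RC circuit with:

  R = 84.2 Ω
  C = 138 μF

Step 1 — Angular frequency: ω = 2π·f = 2π·1630 = 1.024e+04 rad/s.
Step 2 — Component impedances:
  R: Z = R = 84.2 Ω
  C: Z = 1/(jωC) = -j/(ω·C) = 0 - j0.7075 Ω
Step 3 — Series combination: Z_total = R + C = 84.2 - j0.7075 Ω = 84.2∠-0.5° Ω.

Z = 84.2 - j0.7075 Ω = 84.2∠-0.5° Ω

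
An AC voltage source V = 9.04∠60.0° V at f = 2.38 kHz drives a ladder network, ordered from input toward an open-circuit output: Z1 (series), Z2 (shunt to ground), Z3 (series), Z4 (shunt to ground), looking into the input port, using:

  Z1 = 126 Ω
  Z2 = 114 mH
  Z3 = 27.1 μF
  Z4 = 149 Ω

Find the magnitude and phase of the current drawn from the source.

Step 1 — Angular frequency: ω = 2π·f = 2π·2380 = 1.495e+04 rad/s.
Step 2 — Component impedances:
  Z1: Z = R = 126 Ω
  Z2: Z = jωL = j·1.495e+04·0.114 = 0 + j1705 Ω
  Z3: Z = 1/(jωC) = -j/(ω·C) = 0 - j2.468 Ω
  Z4: Z = R = 149 Ω
Step 3 — Ladder network (open output): work backward from the far end, alternating series and parallel combinations. Z_in = 274.3 + j10.51 Ω = 274.5∠2.2° Ω.
Step 4 — Source phasor: V = 9.04∠60.0° V = 4.52 + j7.829 V.
Step 5 — Ohm's law: I = V / Z_total = (4.52 + j7.829) / (274.3 + j10.51) = 0.01755 + j0.02787 A.
Step 6 — Convert to polar: |I| = 0.03293 A, ∠I = 57.8°.

I = 0.03293∠57.8° A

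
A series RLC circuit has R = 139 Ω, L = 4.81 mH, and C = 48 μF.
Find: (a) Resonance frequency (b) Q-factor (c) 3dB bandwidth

Step 1 — Resonance: ω₀ = 1/√(LC) = 1/√(0.00481·4.8e-05) = 2081 rad/s.
Step 2 — f₀ = ω₀/(2π) = 331.2 Hz.
Step 3 — Series Q: Q = ω₀L/R = 2081·0.00481/139 = 0.07202.
Step 4 — Bandwidth: Δω = ω₀/Q = 2.89e+04 rad/s; BW = Δω/(2π) = 4599 Hz.

(a) f₀ = 331.2 Hz  (b) Q = 0.07202  (c) BW = 4599 Hz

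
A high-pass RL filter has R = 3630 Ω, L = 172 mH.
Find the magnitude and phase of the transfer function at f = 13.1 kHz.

Step 1 — Angular frequency: ω = 2π·1.31e+04 = 8.231e+04 rad/s.
Step 2 — Transfer function: H(jω) = jωL/(R + jωL).
Step 3 — Numerator jωL = j·1.416e+04; denominator R + jωL = 3630 + j1.416e+04.
Step 4 — H = 0.9383 + j0.2406.
Step 5 — Magnitude: |H| = 0.9687 (-0.3 dB); phase: φ = 14.4°.

|H| = 0.9687 (-0.3 dB), φ = 14.4°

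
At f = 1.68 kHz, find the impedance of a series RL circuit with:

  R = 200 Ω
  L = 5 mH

Step 1 — Angular frequency: ω = 2π·f = 2π·1680 = 1.056e+04 rad/s.
Step 2 — Component impedances:
  R: Z = R = 200 Ω
  L: Z = jωL = j·1.056e+04·0.005 = 0 + j52.78 Ω
Step 3 — Series combination: Z_total = R + L = 200 + j52.78 Ω = 206.8∠14.8° Ω.

Z = 200 + j52.78 Ω = 206.8∠14.8° Ω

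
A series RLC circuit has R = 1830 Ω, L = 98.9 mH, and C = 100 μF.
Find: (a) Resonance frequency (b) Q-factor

Step 1 — Resonance condition Im(Z)=0 gives ω₀ = 1/√(LC).
Step 2 — ω₀ = 1/√(0.0989·0.0001) = 318 rad/s.
Step 3 — f₀ = ω₀/(2π) = 50.61 Hz.
Step 4 — Series Q: Q = ω₀L/R = 318·0.0989/1830 = 0.01718.

(a) f₀ = 50.61 Hz  (b) Q = 0.01718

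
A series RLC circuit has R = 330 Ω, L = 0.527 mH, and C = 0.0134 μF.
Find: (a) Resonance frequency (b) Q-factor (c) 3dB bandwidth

Step 1 — Resonance condition Im(Z)=0 gives ω₀ = 1/√(LC).
Step 2 — ω₀ = 1/√(0.000527·1.34e-08) = 3.763e+05 rad/s.
Step 3 — f₀ = ω₀/(2π) = 5.989e+04 Hz.
Step 4 — Series Q: Q = ω₀L/R = 3.763e+05·0.000527/330 = 0.601.
Step 5 — 3dB bandwidth: Δω = ω₀/Q = 6.262e+05 rad/s; BW = Δω/(2π) = 9.966e+04 Hz.

(a) f₀ = 5.989e+04 Hz  (b) Q = 0.601  (c) BW = 9.966e+04 Hz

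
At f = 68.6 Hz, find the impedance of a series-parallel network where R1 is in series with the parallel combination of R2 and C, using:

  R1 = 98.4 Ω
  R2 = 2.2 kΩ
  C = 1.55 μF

Step 1 — Angular frequency: ω = 2π·f = 2π·68.6 = 431 rad/s.
Step 2 — Component impedances:
  R1: Z = R = 98.4 Ω
  R2: Z = R = 2200 Ω
  C: Z = 1/(jωC) = -j/(ω·C) = 0 - j1497 Ω
Step 3 — Parallel branch: R2 || C = 1/(1/R2 + 1/C) = 696.1 - j1023 Ω.
Step 4 — Series with R1: Z_total = R1 + (R2 || C) = 794.5 - j1023 Ω = 1295∠-52.2° Ω.

Z = 794.5 - j1023 Ω = 1295∠-52.2° Ω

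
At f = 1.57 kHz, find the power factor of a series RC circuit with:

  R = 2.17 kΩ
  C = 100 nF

Step 1 — Angular frequency: ω = 2π·f = 2π·1570 = 9865 rad/s.
Step 2 — Component impedances:
  R: Z = R = 2170 Ω
  C: Z = 1/(jωC) = -j/(ω·C) = 0 - j1014 Ω
Step 3 — Series combination: Z_total = R + C = 2170 - j1014 Ω = 2395∠-25.0° Ω.
Step 4 — Power factor: PF = cos(φ) = Re(Z)/|Z| = 2170/2395.1 = 0.906.
Step 5 — Type: Im(Z) = -1014 ⇒ leading (phase φ = -25.0°).

PF = 0.906 (leading, φ = -25.0°)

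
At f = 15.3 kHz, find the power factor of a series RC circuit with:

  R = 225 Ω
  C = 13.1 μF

Step 1 — Angular frequency: ω = 2π·f = 2π·1.53e+04 = 9.613e+04 rad/s.
Step 2 — Component impedances:
  R: Z = R = 225 Ω
  C: Z = 1/(jωC) = -j/(ω·C) = 0 - j0.7941 Ω
Step 3 — Series combination: Z_total = R + C = 225 - j0.7941 Ω = 225∠-0.2° Ω.
Step 4 — Power factor: PF = cos(φ) = Re(Z)/|Z| = 225/225 = 1.
Step 5 — Type: Im(Z) = -0.7941 ⇒ leading (phase φ = -0.2°).

PF = 1 (leading, φ = -0.2°)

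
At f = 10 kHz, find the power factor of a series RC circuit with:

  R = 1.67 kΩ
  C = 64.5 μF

Step 1 — Angular frequency: ω = 2π·f = 2π·1e+04 = 6.283e+04 rad/s.
Step 2 — Component impedances:
  R: Z = R = 1670 Ω
  C: Z = 1/(jωC) = -j/(ω·C) = 0 - j0.2468 Ω
Step 3 — Series combination: Z_total = R + C = 1670 - j0.2468 Ω = 1670∠-0.0° Ω.
Step 4 — Power factor: PF = cos(φ) = Re(Z)/|Z| = 1670/1670 = 1.
Step 5 — Type: Im(Z) = -0.2468 ⇒ leading (phase φ = -0.0°).

PF = 1 (leading, φ = -0.0°)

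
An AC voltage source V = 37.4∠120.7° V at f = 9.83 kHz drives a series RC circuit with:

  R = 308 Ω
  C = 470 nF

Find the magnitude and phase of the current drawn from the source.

Step 1 — Angular frequency: ω = 2π·f = 2π·9830 = 6.176e+04 rad/s.
Step 2 — Component impedances:
  R: Z = R = 308 Ω
  C: Z = 1/(jωC) = -j/(ω·C) = 0 - j34.45 Ω
Step 3 — Series combination: Z_total = R + C = 308 - j34.45 Ω = 309.9∠-6.4° Ω.
Step 4 — Source phasor: V = 37.4∠120.7° V = -19.09 + j32.16 V.
Step 5 — Ohm's law: I = V / Z_total = (-19.09 + j32.16) / (308 - j34.45) = -0.07276 + j0.09627 A.
Step 6 — Convert to polar: |I| = 0.1207 A, ∠I = 127.1°.

I = 0.1207∠127.1° A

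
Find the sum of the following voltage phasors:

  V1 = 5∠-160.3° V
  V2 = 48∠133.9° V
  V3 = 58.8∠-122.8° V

Step 1 — Convert each phasor to rectangular form:
  V1 = 5·(cos(-160.3°) + j·sin(-160.3°)) = -4.707 - j1.685 V
  V2 = 48·(cos(133.9°) + j·sin(133.9°)) = -33.28 + j34.59 V
  V3 = 58.8·(cos(-122.8°) + j·sin(-122.8°)) = -31.85 - j49.43 V
Step 2 — Sum components: V_total = -69.84 - j16.52 V.
Step 3 — Convert to polar: |V_total| = 71.77 V, ∠V_total = -166.7°.

V_total = 71.77∠-166.7° V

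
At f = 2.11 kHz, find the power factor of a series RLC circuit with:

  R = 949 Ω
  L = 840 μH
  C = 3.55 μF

Step 1 — Angular frequency: ω = 2π·f = 2π·2110 = 1.326e+04 rad/s.
Step 2 — Component impedances:
  R: Z = R = 949 Ω
  L: Z = jωL = j·1.326e+04·0.00084 = 0 + j11.14 Ω
  C: Z = 1/(jωC) = -j/(ω·C) = 0 - j21.25 Ω
Step 3 — Series combination: Z_total = R + L + C = 949 - j10.11 Ω = 949.1∠-0.6° Ω.
Step 4 — Power factor: PF = cos(φ) = Re(Z)/|Z| = 949/949.1 = 0.9999.
Step 5 — Type: Im(Z) = -10.11 ⇒ leading (phase φ = -0.6°).

PF = 0.9999 (leading, φ = -0.6°)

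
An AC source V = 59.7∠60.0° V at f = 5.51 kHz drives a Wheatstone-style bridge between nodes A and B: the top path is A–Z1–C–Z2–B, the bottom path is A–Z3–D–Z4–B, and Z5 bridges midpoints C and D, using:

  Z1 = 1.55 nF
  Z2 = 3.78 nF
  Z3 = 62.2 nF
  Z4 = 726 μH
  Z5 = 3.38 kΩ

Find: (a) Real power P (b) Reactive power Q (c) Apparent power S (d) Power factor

Step 1 — Angular frequency: ω = 2π·f = 2π·5510 = 3.462e+04 rad/s.
Step 2 — Component impedances:
  Z1: Z = 1/(jωC) = -j/(ω·C) = 0 - j1.864e+04 Ω
  Z2: Z = 1/(jωC) = -j/(ω·C) = 0 - j7641 Ω
  Z3: Z = 1/(jωC) = -j/(ω·C) = 0 - j464.4 Ω
  Z4: Z = jωL = j·3.462e+04·0.000726 = 0 + j25.13 Ω
  Z5: Z = R = 3380 Ω
Step 3 — Bridge requires nodal analysis (the Z5 bridge couples midpoints C and D, so the two paths cannot be reduced to a simple series/parallel combination). Setting node B to ground and injecting 1 A at node A, the 3-node admittance system at A, C, D solves to V_A = Z_AB = 1.86 - j429 Ω = 429∠-89.8° Ω.
Step 4 — Source phasor: V = 59.7∠60.0° V = 29.85 + j51.7 V.
Step 5 — Current: I = V / Z = -0.1202 + j0.0701 A = 0.1391∠149.8° A.
Step 6 — Complex power: S = V·I* = 0.03602 - j8.307 VA.
Step 7 — Real power: P = Re(S) = 0.03602 W.
Step 8 — Reactive power: Q = Im(S) = -8.307 VAR.
Step 9 — Apparent power: |S| = 8.307 VA.
Step 10 — Power factor: PF = P/|S| = 0.004336 (leading).

(a) P = 0.03602 W  (b) Q = -8.307 VAR  (c) S = 8.307 VA  (d) PF = 0.004336 (leading)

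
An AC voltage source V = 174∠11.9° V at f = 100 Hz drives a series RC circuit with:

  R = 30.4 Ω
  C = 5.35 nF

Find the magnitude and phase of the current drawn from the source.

Step 1 — Angular frequency: ω = 2π·f = 2π·100 = 628.3 rad/s.
Step 2 — Component impedances:
  R: Z = R = 30.4 Ω
  C: Z = 1/(jωC) = -j/(ω·C) = 0 - j2.975e+05 Ω
Step 3 — Series combination: Z_total = R + C = 30.4 - j2.975e+05 Ω = 2.975e+05∠-90.0° Ω.
Step 4 — Source phasor: V = 174∠11.9° V = 170.3 + j35.88 V.
Step 5 — Ohm's law: I = V / Z_total = (170.3 + j35.88) / (30.4 - j2.975e+05) = -0.0001206 + j0.0005723 A.
Step 6 — Convert to polar: |I| = 0.0005849 A, ∠I = 101.9°.

I = 0.0005849∠101.9° A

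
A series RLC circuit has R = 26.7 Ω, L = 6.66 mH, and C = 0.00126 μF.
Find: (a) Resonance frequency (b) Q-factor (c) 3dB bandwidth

Step 1 — Resonance condition Im(Z)=0 gives ω₀ = 1/√(LC).
Step 2 — ω₀ = 1/√(0.00666·1.26e-09) = 3.452e+05 rad/s.
Step 3 — f₀ = ω₀/(2π) = 5.494e+04 Hz.
Step 4 — Series Q: Q = ω₀L/R = 3.452e+05·0.00666/26.7 = 86.11.
Step 5 — 3dB bandwidth: Δω = ω₀/Q = 4009 rad/s; BW = Δω/(2π) = 638.1 Hz.

(a) f₀ = 5.494e+04 Hz  (b) Q = 86.11  (c) BW = 638.1 Hz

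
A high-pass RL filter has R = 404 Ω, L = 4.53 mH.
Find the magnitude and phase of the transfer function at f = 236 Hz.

Step 1 — Angular frequency: ω = 2π·236 = 1483 rad/s.
Step 2 — Transfer function: H(jω) = jωL/(R + jωL).
Step 3 — Numerator jωL = j·6.717; denominator R + jωL = 404 + j6.717.
Step 4 — H = 0.0002764 + j0.01662.
Step 5 — Magnitude: |H| = 0.01662 (-35.6 dB); phase: φ = 89.0°.

|H| = 0.01662 (-35.6 dB), φ = 89.0°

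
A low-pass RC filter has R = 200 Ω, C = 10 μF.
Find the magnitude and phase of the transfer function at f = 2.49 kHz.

Step 1 — Angular frequency: ω = 2π·2490 = 1.565e+04 rad/s.
Step 2 — Transfer function: H(jω) = 1/(1 + jωRC).
Step 3 — Denominator: 1 + jωRC = 1 + j·1.565e+04·200·1e-05 = 1 + j31.29.
Step 4 — H = 0.00102 - j0.03193.
Step 5 — Magnitude: |H| = 0.03194 (-29.9 dB); phase: φ = -88.2°.

|H| = 0.03194 (-29.9 dB), φ = -88.2°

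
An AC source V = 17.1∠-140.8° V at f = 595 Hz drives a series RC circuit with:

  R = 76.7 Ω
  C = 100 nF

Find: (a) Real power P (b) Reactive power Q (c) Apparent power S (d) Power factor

Step 1 — Angular frequency: ω = 2π·f = 2π·595 = 3738 rad/s.
Step 2 — Component impedances:
  R: Z = R = 76.7 Ω
  C: Z = 1/(jωC) = -j/(ω·C) = 0 - j2675 Ω
Step 3 — Series combination: Z_total = R + C = 76.7 - j2675 Ω = 2676∠-88.4° Ω.
Step 4 — Source phasor: V = 17.1∠-140.8° V = -13.25 - j10.81 V.
Step 5 — Current: I = V / Z = 0.003895 - j0.005066 A = 0.00639∠-52.4° A.
Step 6 — Complex power: S = V·I* = 0.003132 - j0.1092 VA.
Step 7 — Real power: P = Re(S) = 0.003132 W.
Step 8 — Reactive power: Q = Im(S) = -0.1092 VAR.
Step 9 — Apparent power: |S| = 0.1093 VA.
Step 10 — Power factor: PF = P/|S| = 0.02866 (leading).

(a) P = 0.003132 W  (b) Q = -0.1092 VAR  (c) S = 0.1093 VA  (d) PF = 0.02866 (leading)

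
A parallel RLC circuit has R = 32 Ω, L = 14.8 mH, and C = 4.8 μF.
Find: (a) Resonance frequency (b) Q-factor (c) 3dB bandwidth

Step 1 — Resonance: ω₀ = 1/√(LC) = 1/√(0.0148·4.8e-06) = 3752 rad/s.
Step 2 — f₀ = ω₀/(2π) = 597.1 Hz.
Step 3 — Parallel Q: Q = R/(ω₀L) = 32/(3752·0.0148) = 0.5763.
Step 4 — Bandwidth: Δω = ω₀/Q = 6510 rad/s; BW = Δω/(2π) = 1036 Hz.

(a) f₀ = 597.1 Hz  (b) Q = 0.5763  (c) BW = 1036 Hz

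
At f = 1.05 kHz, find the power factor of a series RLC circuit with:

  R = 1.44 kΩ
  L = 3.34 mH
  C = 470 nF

Step 1 — Angular frequency: ω = 2π·f = 2π·1050 = 6597 rad/s.
Step 2 — Component impedances:
  R: Z = R = 1440 Ω
  L: Z = jωL = j·6597·0.00334 = 0 + j22.04 Ω
  C: Z = 1/(jωC) = -j/(ω·C) = 0 - j322.5 Ω
Step 3 — Series combination: Z_total = R + L + C = 1440 - j300.5 Ω = 1471∠-11.8° Ω.
Step 4 — Power factor: PF = cos(φ) = Re(Z)/|Z| = 1440/1471 = 0.9789.
Step 5 — Type: Im(Z) = -300.5 ⇒ leading (phase φ = -11.8°).

PF = 0.9789 (leading, φ = -11.8°)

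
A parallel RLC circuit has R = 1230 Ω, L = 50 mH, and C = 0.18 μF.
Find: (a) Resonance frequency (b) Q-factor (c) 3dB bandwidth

Step 1 — Resonance: ω₀ = 1/√(LC) = 1/√(0.05·1.8e-07) = 1.054e+04 rad/s.
Step 2 — f₀ = ω₀/(2π) = 1678 Hz.
Step 3 — Parallel Q: Q = R/(ω₀L) = 1230/(1.054e+04·0.05) = 2.334.
Step 4 — Bandwidth: Δω = ω₀/Q = 4517 rad/s; BW = Δω/(2π) = 718.9 Hz.

(a) f₀ = 1678 Hz  (b) Q = 2.334  (c) BW = 718.9 Hz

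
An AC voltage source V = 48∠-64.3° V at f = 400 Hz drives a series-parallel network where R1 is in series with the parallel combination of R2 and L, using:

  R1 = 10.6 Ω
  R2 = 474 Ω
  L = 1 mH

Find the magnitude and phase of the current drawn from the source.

Step 1 — Angular frequency: ω = 2π·f = 2π·400 = 2513 rad/s.
Step 2 — Component impedances:
  R1: Z = R = 10.6 Ω
  R2: Z = R = 474 Ω
  L: Z = jωL = j·2513·0.001 = 0 + j2.513 Ω
Step 3 — Parallel branch: R2 || L = 1/(1/R2 + 1/L) = 0.01333 + j2.513 Ω.
Step 4 — Series with R1: Z_total = R1 + (R2 || L) = 10.61 + j2.513 Ω = 10.91∠13.3° Ω.
Step 5 — Source phasor: V = 48∠-64.3° V = 20.82 - j43.25 V.
Step 6 — Ohm's law: I = V / Z_total = (20.82 - j43.25) / (10.61 + j2.513) = 0.9434 - j4.299 A.
Step 7 — Convert to polar: |I| = 4.401 A, ∠I = -77.6°.

I = 4.401∠-77.6° A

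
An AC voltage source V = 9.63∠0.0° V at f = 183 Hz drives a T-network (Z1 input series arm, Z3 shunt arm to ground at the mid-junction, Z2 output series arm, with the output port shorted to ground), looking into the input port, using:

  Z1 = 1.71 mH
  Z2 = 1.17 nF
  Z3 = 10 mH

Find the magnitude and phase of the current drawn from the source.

Step 1 — Angular frequency: ω = 2π·f = 2π·183 = 1150 rad/s.
Step 2 — Component impedances:
  Z1: Z = jωL = j·1150·0.00171 = 0 + j1.966 Ω
  Z2: Z = 1/(jωC) = -j/(ω·C) = 0 - j7.433e+05 Ω
  Z3: Z = jωL = j·1150·0.01 = 0 + j11.5 Ω
Step 3 — With the output port shorted to ground, the output series arm Z2 runs from the junction to ground; the shunt arm Z3 also runs from the junction to ground. They appear in parallel: Z3 || Z2 = 0 + j11.5 Ω.
Step 4 — Series with input arm Z1: Z_in = Z1 + (Z3 || Z2) = 0 + j13.46 Ω = 13.46∠90.0° Ω.
Step 5 — Source phasor: V = 9.63∠0.0° V = 9.63 V.
Step 6 — Ohm's law: I = V / Z_total = (9.63) / (0 + j13.46) = 0 - j0.7152 A.
Step 7 — Convert to polar: |I| = 0.7152 A, ∠I = -90.0°.

I = 0.7152∠-90.0° A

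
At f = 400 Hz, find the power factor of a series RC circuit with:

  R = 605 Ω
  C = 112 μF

Step 1 — Angular frequency: ω = 2π·f = 2π·400 = 2513 rad/s.
Step 2 — Component impedances:
  R: Z = R = 605 Ω
  C: Z = 1/(jωC) = -j/(ω·C) = 0 - j3.553 Ω
Step 3 — Series combination: Z_total = R + C = 605 - j3.553 Ω = 605∠-0.3° Ω.
Step 4 — Power factor: PF = cos(φ) = Re(Z)/|Z| = 605/605 = 1.
Step 5 — Type: Im(Z) = -3.553 ⇒ leading (phase φ = -0.3°).

PF = 1 (leading, φ = -0.3°)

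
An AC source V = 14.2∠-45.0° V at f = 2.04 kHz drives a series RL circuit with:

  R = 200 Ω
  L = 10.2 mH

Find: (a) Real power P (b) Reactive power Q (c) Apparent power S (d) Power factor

Step 1 — Angular frequency: ω = 2π·f = 2π·2040 = 1.282e+04 rad/s.
Step 2 — Component impedances:
  R: Z = R = 200 Ω
  L: Z = jωL = j·1.282e+04·0.0102 = 0 + j130.7 Ω
Step 3 — Series combination: Z_total = R + L = 200 + j130.7 Ω = 238.9∠33.2° Ω.
Step 4 — Source phasor: V = 14.2∠-45.0° V = 10.04 - j10.04 V.
Step 5 — Current: I = V / Z = 0.01218 - j0.05817 A = 0.05943∠-78.2° A.
Step 6 — Complex power: S = V·I* = 0.7064 + j0.4617 VA.
Step 7 — Real power: P = Re(S) = 0.7064 W.
Step 8 — Reactive power: Q = Im(S) = 0.4617 VAR.
Step 9 — Apparent power: |S| = 0.8439 VA.
Step 10 — Power factor: PF = P/|S| = 0.837 (lagging).

(a) P = 0.7064 W  (b) Q = 0.4617 VAR  (c) S = 0.8439 VA  (d) PF = 0.837 (lagging)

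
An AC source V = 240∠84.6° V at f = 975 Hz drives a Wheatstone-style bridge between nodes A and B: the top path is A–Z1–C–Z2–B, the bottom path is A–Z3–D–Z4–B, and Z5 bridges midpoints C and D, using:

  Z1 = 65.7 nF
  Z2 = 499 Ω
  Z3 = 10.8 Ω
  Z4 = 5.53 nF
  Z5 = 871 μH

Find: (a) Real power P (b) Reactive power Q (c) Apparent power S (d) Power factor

Step 1 — Angular frequency: ω = 2π·f = 2π·975 = 6126 rad/s.
Step 2 — Component impedances:
  Z1: Z = 1/(jωC) = -j/(ω·C) = 0 - j2485 Ω
  Z2: Z = R = 499 Ω
  Z3: Z = R = 10.8 Ω
  Z4: Z = 1/(jωC) = -j/(ω·C) = 0 - j2.952e+04 Ω
  Z5: Z = jωL = j·6126·0.000871 = 0 + j5.336 Ω
Step 3 — Bridge requires nodal analysis (the Z5 bridge couples midpoints C and D, so the two paths cannot be reduced to a simple series/parallel combination). Setting node B to ground and injecting 1 A at node A, the 3-node admittance system at A, C, D solves to V_A = Z_AB = 509.9 - j3.137 Ω = 509.9∠-0.4° Ω.
Step 4 — Source phasor: V = 240∠84.6° V = 22.59 + j238.9 V.
Step 5 — Current: I = V / Z = 0.04141 + j0.4689 A = 0.4707∠85.0° A.
Step 6 — Complex power: S = V·I* = 113 - j0.6951 VA.
Step 7 — Real power: P = Re(S) = 113 W.
Step 8 — Reactive power: Q = Im(S) = -0.6951 VAR.
Step 9 — Apparent power: |S| = 113 VA.
Step 10 — Power factor: PF = P/|S| = 1 (leading).

(a) P = 113 W  (b) Q = -0.6951 VAR  (c) S = 113 VA  (d) PF = 1 (leading)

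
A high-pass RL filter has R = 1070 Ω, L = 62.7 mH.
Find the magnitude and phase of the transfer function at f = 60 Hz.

Step 1 — Angular frequency: ω = 2π·60 = 377 rad/s.
Step 2 — Transfer function: H(jω) = jωL/(R + jωL).
Step 3 — Numerator jωL = j·23.64; denominator R + jωL = 1070 + j23.64.
Step 4 — H = 0.0004878 + j0.02208.
Step 5 — Magnitude: |H| = 0.02209 (-33.1 dB); phase: φ = 88.7°.

|H| = 0.02209 (-33.1 dB), φ = 88.7°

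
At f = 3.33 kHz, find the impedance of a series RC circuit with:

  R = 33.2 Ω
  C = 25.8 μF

Step 1 — Angular frequency: ω = 2π·f = 2π·3330 = 2.092e+04 rad/s.
Step 2 — Component impedances:
  R: Z = R = 33.2 Ω
  C: Z = 1/(jωC) = -j/(ω·C) = 0 - j1.852 Ω
Step 3 — Series combination: Z_total = R + C = 33.2 - j1.852 Ω = 33.25∠-3.2° Ω.

Z = 33.2 - j1.852 Ω = 33.25∠-3.2° Ω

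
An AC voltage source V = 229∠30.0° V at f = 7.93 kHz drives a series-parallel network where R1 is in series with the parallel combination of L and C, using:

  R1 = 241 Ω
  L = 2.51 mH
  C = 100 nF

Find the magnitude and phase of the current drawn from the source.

Step 1 — Angular frequency: ω = 2π·f = 2π·7930 = 4.983e+04 rad/s.
Step 2 — Component impedances:
  R1: Z = R = 241 Ω
  L: Z = jωL = j·4.983e+04·0.00251 = 0 + j125.1 Ω
  C: Z = 1/(jωC) = -j/(ω·C) = 0 - j200.7 Ω
Step 3 — Parallel branch: L || C = 1/(1/L + 1/C) = 0 + j331.8 Ω.
Step 4 — Series with R1: Z_total = R1 + (L || C) = 241 + j331.8 Ω = 410.1∠54.0° Ω.
Step 5 — Source phasor: V = 229∠30.0° V = 198.3 + j114.5 V.
Step 6 — Ohm's law: I = V / Z_total = (198.3 + j114.5) / (241 + j331.8) = 0.51 - j0.2272 A.
Step 7 — Convert to polar: |I| = 0.5584 A, ∠I = -24.0°.

I = 0.5584∠-24.0° A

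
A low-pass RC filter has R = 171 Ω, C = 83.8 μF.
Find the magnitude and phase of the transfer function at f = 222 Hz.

Step 1 — Angular frequency: ω = 2π·222 = 1395 rad/s.
Step 2 — Transfer function: H(jω) = 1/(1 + jωRC).
Step 3 — Denominator: 1 + jωRC = 1 + j·1395·171·8.38e-05 = 1 + j19.99.
Step 4 — H = 0.002497 - j0.0499.
Step 5 — Magnitude: |H| = 0.04997 (-26.0 dB); phase: φ = -87.1°.

|H| = 0.04997 (-26.0 dB), φ = -87.1°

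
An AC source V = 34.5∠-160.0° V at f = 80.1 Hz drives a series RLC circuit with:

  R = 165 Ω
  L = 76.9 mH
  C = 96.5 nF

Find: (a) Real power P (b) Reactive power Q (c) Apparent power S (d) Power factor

Step 1 — Angular frequency: ω = 2π·f = 2π·80.1 = 503.3 rad/s.
Step 2 — Component impedances:
  R: Z = R = 165 Ω
  L: Z = jωL = j·503.3·0.0769 = 0 + j38.7 Ω
  C: Z = 1/(jωC) = -j/(ω·C) = 0 - j2.059e+04 Ω
Step 3 — Series combination: Z_total = R + L + C = 165 - j2.055e+04 Ω = 2.055e+04∠-89.5° Ω.
Step 4 — Source phasor: V = 34.5∠-160.0° V = -32.42 - j11.8 V.
Step 5 — Current: I = V / Z = 0.0005615 - j0.001582 A = 0.001679∠-70.5° A.
Step 6 — Complex power: S = V·I* = 0.000465 - j0.05791 VA.
Step 7 — Real power: P = Re(S) = 0.000465 W.
Step 8 — Reactive power: Q = Im(S) = -0.05791 VAR.
Step 9 — Apparent power: |S| = 0.05791 VA.
Step 10 — Power factor: PF = P/|S| = 0.008028 (leading).

(a) P = 0.000465 W  (b) Q = -0.05791 VAR  (c) S = 0.05791 VA  (d) PF = 0.008028 (leading)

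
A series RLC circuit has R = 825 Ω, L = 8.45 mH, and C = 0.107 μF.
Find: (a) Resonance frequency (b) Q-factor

Step 1 — Resonance condition Im(Z)=0 gives ω₀ = 1/√(LC).
Step 2 — ω₀ = 1/√(0.00845·1.07e-07) = 3.326e+04 rad/s.
Step 3 — f₀ = ω₀/(2π) = 5293 Hz.
Step 4 — Series Q: Q = ω₀L/R = 3.326e+04·0.00845/825 = 0.3406.

(a) f₀ = 5293 Hz  (b) Q = 0.3406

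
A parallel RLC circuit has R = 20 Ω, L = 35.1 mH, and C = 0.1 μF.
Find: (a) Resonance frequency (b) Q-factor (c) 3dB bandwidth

Step 1 — Resonance: ω₀ = 1/√(LC) = 1/√(0.0351·1e-07) = 1.688e+04 rad/s.
Step 2 — f₀ = ω₀/(2π) = 2686 Hz.
Step 3 — Parallel Q: Q = R/(ω₀L) = 20/(1.688e+04·0.0351) = 0.03376.
Step 4 — Bandwidth: Δω = ω₀/Q = 5e+05 rad/s; BW = Δω/(2π) = 7.958e+04 Hz.

(a) f₀ = 2686 Hz  (b) Q = 0.03376  (c) BW = 7.958e+04 Hz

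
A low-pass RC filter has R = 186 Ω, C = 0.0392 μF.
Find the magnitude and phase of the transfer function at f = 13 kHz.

Step 1 — Angular frequency: ω = 2π·1.3e+04 = 8.168e+04 rad/s.
Step 2 — Transfer function: H(jω) = 1/(1 + jωRC).
Step 3 — Denominator: 1 + jωRC = 1 + j·8.168e+04·186·3.92e-08 = 1 + j0.5956.
Step 4 — H = 0.7382 - j0.4396.
Step 5 — Magnitude: |H| = 0.8592 (-1.3 dB); phase: φ = -30.8°.

|H| = 0.8592 (-1.3 dB), φ = -30.8°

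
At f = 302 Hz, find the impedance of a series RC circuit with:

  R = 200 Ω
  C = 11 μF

Step 1 — Angular frequency: ω = 2π·f = 2π·302 = 1898 rad/s.
Step 2 — Component impedances:
  R: Z = R = 200 Ω
  C: Z = 1/(jωC) = -j/(ω·C) = 0 - j47.91 Ω
Step 3 — Series combination: Z_total = R + C = 200 - j47.91 Ω = 205.7∠-13.5° Ω.

Z = 200 - j47.91 Ω = 205.7∠-13.5° Ω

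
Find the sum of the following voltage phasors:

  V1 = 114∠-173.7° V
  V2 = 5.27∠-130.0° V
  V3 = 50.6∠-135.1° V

Step 1 — Convert each phasor to rectangular form:
  V1 = 114·(cos(-173.7°) + j·sin(-173.7°)) = -113.3 - j12.51 V
  V2 = 5.27·(cos(-130.0°) + j·sin(-130.0°)) = -3.387 - j4.037 V
  V3 = 50.6·(cos(-135.1°) + j·sin(-135.1°)) = -35.84 - j35.72 V
Step 2 — Sum components: V_total = -152.5 - j52.26 V.
Step 3 — Convert to polar: |V_total| = 161.2 V, ∠V_total = -161.1°.

V_total = 161.2∠-161.1° V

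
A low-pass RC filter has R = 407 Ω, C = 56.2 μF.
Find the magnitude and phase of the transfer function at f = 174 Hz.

Step 1 — Angular frequency: ω = 2π·174 = 1093 rad/s.
Step 2 — Transfer function: H(jω) = 1/(1 + jωRC).
Step 3 — Denominator: 1 + jωRC = 1 + j·1093·407·5.62e-05 = 1 + j25.01.
Step 4 — H = 0.001597 - j0.03993.
Step 5 — Magnitude: |H| = 0.03996 (-28.0 dB); phase: φ = -87.7°.

|H| = 0.03996 (-28.0 dB), φ = -87.7°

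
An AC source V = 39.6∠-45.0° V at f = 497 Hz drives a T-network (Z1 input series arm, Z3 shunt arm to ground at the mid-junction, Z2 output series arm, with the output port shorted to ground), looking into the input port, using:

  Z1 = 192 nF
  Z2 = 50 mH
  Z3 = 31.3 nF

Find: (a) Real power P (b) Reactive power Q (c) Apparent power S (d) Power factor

Step 1 — Angular frequency: ω = 2π·f = 2π·497 = 3123 rad/s.
Step 2 — Component impedances:
  Z1: Z = 1/(jωC) = -j/(ω·C) = 0 - j1668 Ω
  Z2: Z = jωL = j·3123·0.05 = 0 + j156.1 Ω
  Z3: Z = 1/(jωC) = -j/(ω·C) = 0 - j1.023e+04 Ω
Step 3 — With the output port shorted to ground, the output series arm Z2 runs from the junction to ground; the shunt arm Z3 also runs from the junction to ground. They appear in parallel: Z3 || Z2 = 0 + j158.6 Ω.
Step 4 — Series with input arm Z1: Z_in = Z1 + (Z3 || Z2) = 0 - j1509 Ω = 1509∠-90.0° Ω.
Step 5 — Source phasor: V = 39.6∠-45.0° V = 28 - j28 V.
Step 6 — Current: I = V / Z = 0.01855 + j0.01855 A = 0.02624∠45.0° A.
Step 7 — Complex power: S = V·I* = 0 - j1.039 VA.
Step 8 — Real power: P = Re(S) = 0 W.
Step 9 — Reactive power: Q = Im(S) = -1.039 VAR.
Step 10 — Apparent power: |S| = 1.039 VA.
Step 11 — Power factor: PF = P/|S| = 0 (leading).

(a) P = 0 W  (b) Q = -1.039 VAR  (c) S = 1.039 VA  (d) PF = 0 (leading)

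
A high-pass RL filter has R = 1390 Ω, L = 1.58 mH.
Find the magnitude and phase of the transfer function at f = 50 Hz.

Step 1 — Angular frequency: ω = 2π·50 = 314.2 rad/s.
Step 2 — Transfer function: H(jω) = jωL/(R + jωL).
Step 3 — Numerator jωL = j·0.4964; denominator R + jωL = 1390 + j0.4964.
Step 4 — H = 1.275e-07 + j0.0003571.
Step 5 — Magnitude: |H| = 0.0003571 (-68.9 dB); phase: φ = 90.0°.

|H| = 0.0003571 (-68.9 dB), φ = 90.0°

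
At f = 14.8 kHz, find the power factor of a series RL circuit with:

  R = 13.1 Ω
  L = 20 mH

Step 1 — Angular frequency: ω = 2π·f = 2π·1.48e+04 = 9.299e+04 rad/s.
Step 2 — Component impedances:
  R: Z = R = 13.1 Ω
  L: Z = jωL = j·9.299e+04·0.02 = 0 + j1860 Ω
Step 3 — Series combination: Z_total = R + L = 13.1 + j1860 Ω = 1860∠89.6° Ω.
Step 4 — Power factor: PF = cos(φ) = Re(Z)/|Z| = 13.1/1859.87 = 0.007044.
Step 5 — Type: Im(Z) = 1860 ⇒ lagging (phase φ = 89.6°).

PF = 0.007044 (lagging, φ = 89.6°)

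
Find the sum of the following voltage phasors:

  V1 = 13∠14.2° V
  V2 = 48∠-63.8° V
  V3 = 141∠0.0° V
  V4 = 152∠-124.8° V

Step 1 — Convert each phasor to rectangular form:
  V1 = 13·(cos(14.2°) + j·sin(14.2°)) = 12.6 + j3.189 V
  V2 = 48·(cos(-63.8°) + j·sin(-63.8°)) = 21.19 - j43.07 V
  V3 = 141·(cos(0.0°) + j·sin(0.0°)) = 141 V
  V4 = 152·(cos(-124.8°) + j·sin(-124.8°)) = -86.75 - j124.8 V
Step 2 — Sum components: V_total = 88.05 - j164.7 V.
Step 3 — Convert to polar: |V_total| = 186.8 V, ∠V_total = -61.9°.

V_total = 186.8∠-61.9° V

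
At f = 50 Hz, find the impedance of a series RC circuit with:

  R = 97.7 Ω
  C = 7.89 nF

Step 1 — Angular frequency: ω = 2π·f = 2π·50 = 314.2 rad/s.
Step 2 — Component impedances:
  R: Z = R = 97.7 Ω
  C: Z = 1/(jωC) = -j/(ω·C) = 0 - j4.034e+05 Ω
Step 3 — Series combination: Z_total = R + C = 97.7 - j4.034e+05 Ω = 4.034e+05∠-90.0° Ω.

Z = 97.7 - j4.034e+05 Ω = 4.034e+05∠-90.0° Ω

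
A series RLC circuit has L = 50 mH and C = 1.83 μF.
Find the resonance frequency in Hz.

Step 1 — Resonance condition Im(Z)=0 gives ω₀ = 1/√(LC).
Step 2 — ω₀ = 1/√(0.05·1.83e-06) = 3306 rad/s.
Step 3 — f₀ = ω₀/(2π) = 526.2 Hz.

f₀ = 526.2 Hz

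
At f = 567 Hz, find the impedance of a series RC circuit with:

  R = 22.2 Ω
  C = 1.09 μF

Step 1 — Angular frequency: ω = 2π·f = 2π·567 = 3563 rad/s.
Step 2 — Component impedances:
  R: Z = R = 22.2 Ω
  C: Z = 1/(jωC) = -j/(ω·C) = 0 - j257.5 Ω
Step 3 — Series combination: Z_total = R + C = 22.2 - j257.5 Ω = 258.5∠-85.1° Ω.

Z = 22.2 - j257.5 Ω = 258.5∠-85.1° Ω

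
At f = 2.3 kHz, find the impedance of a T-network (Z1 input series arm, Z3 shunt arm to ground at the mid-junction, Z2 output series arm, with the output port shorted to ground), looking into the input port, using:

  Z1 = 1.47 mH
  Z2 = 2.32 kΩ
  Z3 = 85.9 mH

Step 1 — Angular frequency: ω = 2π·f = 2π·2300 = 1.445e+04 rad/s.
Step 2 — Component impedances:
  Z1: Z = jωL = j·1.445e+04·0.00147 = 0 + j21.24 Ω
  Z2: Z = R = 2320 Ω
  Z3: Z = jωL = j·1.445e+04·0.0859 = 0 + j1241 Ω
Step 3 — With the output port shorted to ground, the output series arm Z2 runs from the junction to ground; the shunt arm Z3 also runs from the junction to ground. They appear in parallel: Z3 || Z2 = 516.4 + j965.1 Ω.
Step 4 — Series with input arm Z1: Z_in = Z1 + (Z3 || Z2) = 516.4 + j986.3 Ω = 1113∠62.4° Ω.

Z = 516.4 + j986.3 Ω = 1113∠62.4° Ω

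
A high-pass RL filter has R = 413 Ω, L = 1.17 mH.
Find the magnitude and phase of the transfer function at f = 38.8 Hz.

Step 1 — Angular frequency: ω = 2π·38.8 = 243.8 rad/s.
Step 2 — Transfer function: H(jω) = jωL/(R + jωL).
Step 3 — Numerator jωL = j·0.2852; denominator R + jωL = 413 + j0.2852.
Step 4 — H = 4.77e-07 + j0.0006906.
Step 5 — Magnitude: |H| = 0.0006906 (-63.2 dB); phase: φ = 90.0°.

|H| = 0.0006906 (-63.2 dB), φ = 90.0°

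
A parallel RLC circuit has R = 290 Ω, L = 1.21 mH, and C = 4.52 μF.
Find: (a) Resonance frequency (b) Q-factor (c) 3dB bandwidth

Step 1 — Resonance: ω₀ = 1/√(LC) = 1/√(0.00121·4.52e-06) = 1.352e+04 rad/s.
Step 2 — f₀ = ω₀/(2π) = 2152 Hz.
Step 3 — Parallel Q: Q = R/(ω₀L) = 290/(1.352e+04·0.00121) = 17.72.
Step 4 — Bandwidth: Δω = ω₀/Q = 762.9 rad/s; BW = Δω/(2π) = 121.4 Hz.

(a) f₀ = 2152 Hz  (b) Q = 17.72  (c) BW = 121.4 Hz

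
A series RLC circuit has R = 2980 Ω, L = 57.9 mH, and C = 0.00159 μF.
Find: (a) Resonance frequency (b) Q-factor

Step 1 — Resonance condition Im(Z)=0 gives ω₀ = 1/√(LC).
Step 2 — ω₀ = 1/√(0.0579·1.59e-09) = 1.042e+05 rad/s.
Step 3 — f₀ = ω₀/(2π) = 1.659e+04 Hz.
Step 4 — Series Q: Q = ω₀L/R = 1.042e+05·0.0579/2980 = 2.025.

(a) f₀ = 1.659e+04 Hz  (b) Q = 2.025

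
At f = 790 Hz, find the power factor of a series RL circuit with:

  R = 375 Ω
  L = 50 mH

Step 1 — Angular frequency: ω = 2π·f = 2π·790 = 4964 rad/s.
Step 2 — Component impedances:
  R: Z = R = 375 Ω
  L: Z = jωL = j·4964·0.05 = 0 + j248.2 Ω
Step 3 — Series combination: Z_total = R + L = 375 + j248.2 Ω = 449.7∠33.5° Ω.
Step 4 — Power factor: PF = cos(φ) = Re(Z)/|Z| = 375/449.7 = 0.8339.
Step 5 — Type: Im(Z) = 248.2 ⇒ lagging (phase φ = 33.5°).

PF = 0.8339 (lagging, φ = 33.5°)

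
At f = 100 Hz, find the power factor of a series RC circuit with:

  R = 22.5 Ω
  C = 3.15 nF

Step 1 — Angular frequency: ω = 2π·f = 2π·100 = 628.3 rad/s.
Step 2 — Component impedances:
  R: Z = R = 22.5 Ω
  C: Z = 1/(jωC) = -j/(ω·C) = 0 - j5.053e+05 Ω
Step 3 — Series combination: Z_total = R + C = 22.5 - j5.053e+05 Ω = 5.053e+05∠-90.0° Ω.
Step 4 — Power factor: PF = cos(φ) = Re(Z)/|Z| = 22.5/5.053e+05 = 4.453e-05.
Step 5 — Type: Im(Z) = -5.053e+05 ⇒ leading (phase φ = -90.0°).

PF = 4.453e-05 (leading, φ = -90.0°)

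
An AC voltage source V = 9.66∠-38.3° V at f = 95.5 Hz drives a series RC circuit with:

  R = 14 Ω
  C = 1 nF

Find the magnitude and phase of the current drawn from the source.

Step 1 — Angular frequency: ω = 2π·f = 2π·95.5 = 600 rad/s.
Step 2 — Component impedances:
  R: Z = R = 14 Ω
  C: Z = 1/(jωC) = -j/(ω·C) = 0 - j1.667e+06 Ω
Step 3 — Series combination: Z_total = R + C = 14 - j1.667e+06 Ω = 1.667e+06∠-90.0° Ω.
Step 4 — Source phasor: V = 9.66∠-38.3° V = 7.581 - j5.987 V.
Step 5 — Ohm's law: I = V / Z_total = (7.581 - j5.987) / (14 - j1.667e+06) = 3.593e-06 + j4.549e-06 A.
Step 6 — Convert to polar: |I| = 5.796e-06 A, ∠I = 51.7°.

I = 5.796e-06∠51.7° A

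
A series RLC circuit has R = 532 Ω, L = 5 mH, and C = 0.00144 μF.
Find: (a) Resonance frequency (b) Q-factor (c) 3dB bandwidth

Step 1 — Resonance: ω₀ = 1/√(LC) = 1/√(0.005·1.44e-09) = 3.727e+05 rad/s.
Step 2 — f₀ = ω₀/(2π) = 5.931e+04 Hz.
Step 3 — Series Q: Q = ω₀L/R = 3.727e+05·0.005/532 = 3.503.
Step 4 — Bandwidth: Δω = ω₀/Q = 1.064e+05 rad/s; BW = Δω/(2π) = 1.693e+04 Hz.

(a) f₀ = 5.931e+04 Hz  (b) Q = 3.503  (c) BW = 1.693e+04 Hz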